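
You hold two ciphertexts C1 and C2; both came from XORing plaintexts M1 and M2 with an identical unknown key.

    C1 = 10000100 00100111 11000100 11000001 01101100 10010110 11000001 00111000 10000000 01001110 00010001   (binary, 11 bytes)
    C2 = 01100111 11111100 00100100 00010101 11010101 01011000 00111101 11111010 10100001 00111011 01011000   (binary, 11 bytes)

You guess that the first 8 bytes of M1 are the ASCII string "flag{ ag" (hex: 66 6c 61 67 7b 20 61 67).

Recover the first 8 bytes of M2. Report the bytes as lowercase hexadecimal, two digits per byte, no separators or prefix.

85b781b3c2ee9da5

First, C1 ⊕ C2 = (M1 ⊕ K) ⊕ (M2 ⊕ K) = M1 ⊕ M2, so the key drops out. Then M2 = (M1 ⊕ M2) ⊕ M1 over the first 8 bytes.
byte 0: (84 ^ 67) ^ 66 = e3 ^ 66 = 85
byte 1: (27 ^ fc) ^ 6c = db ^ 6c = b7
byte 2: (c4 ^ 24) ^ 61 = e0 ^ 61 = 81
byte 3: (c1 ^ 15) ^ 67 = d4 ^ 67 = b3
byte 4: (6c ^ d5) ^ 7b = b9 ^ 7b = c2
byte 5: (96 ^ 58) ^ 20 = ce ^ 20 = ee
byte 6: (c1 ^ 3d) ^ 61 = fc ^ 61 = 9d
byte 7: (38 ^ fa) ^ 67 = c2 ^ 67 = a5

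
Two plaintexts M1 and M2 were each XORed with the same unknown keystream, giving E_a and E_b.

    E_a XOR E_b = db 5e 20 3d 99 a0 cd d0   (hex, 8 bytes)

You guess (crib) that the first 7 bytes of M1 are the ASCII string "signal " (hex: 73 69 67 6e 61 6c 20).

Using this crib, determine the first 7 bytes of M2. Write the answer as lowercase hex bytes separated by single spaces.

a8 37 47 53 f8 cc ed

Since E_a ⊕ E_b = M1 ⊕ M2, XORing with the guessed M1 bytes yields the corresponding M2 bytes: M2 = (E_a ⊕ E_b) ⊕ M1.
byte 0: db xor 73 = a8
byte 1: 5e xor 69 = 37
byte 2: 20 xor 67 = 47
byte 3: 3d xor 6e = 53
byte 4: 99 xor 61 = f8
byte 5: a0 xor 6c = cc
byte 6: cd xor 20 = ed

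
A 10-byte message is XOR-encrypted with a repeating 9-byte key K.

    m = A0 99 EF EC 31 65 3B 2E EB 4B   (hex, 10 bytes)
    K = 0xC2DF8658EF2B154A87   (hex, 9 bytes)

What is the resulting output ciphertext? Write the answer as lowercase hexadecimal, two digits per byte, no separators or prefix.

The 9-byte key repeats, so the effective keystream is c2 df 86 58 ef 2b 15 4a 87 c2.
byte 0: 10100000 ^ 11000010 = 01100010
byte 1: 10011001 ^ 11011111 = 01000110
byte 2: 11101111 ^ 10000110 = 01101001
byte 3: 11101100 ^ 01011000 = 10110100
byte 4: 00110001 ^ 11101111 = 11011110
byte 5: 01100101 ^ 00101011 = 01001110
byte 6: 00111011 ^ 00010101 = 00101110
byte 7: 00101110 ^ 01001010 = 01100100
byte 8: 11101011 ^ 10000111 = 01101100
byte 9: 01001011 ^ 11000010 = 10001001

624669b4de4e2e646c89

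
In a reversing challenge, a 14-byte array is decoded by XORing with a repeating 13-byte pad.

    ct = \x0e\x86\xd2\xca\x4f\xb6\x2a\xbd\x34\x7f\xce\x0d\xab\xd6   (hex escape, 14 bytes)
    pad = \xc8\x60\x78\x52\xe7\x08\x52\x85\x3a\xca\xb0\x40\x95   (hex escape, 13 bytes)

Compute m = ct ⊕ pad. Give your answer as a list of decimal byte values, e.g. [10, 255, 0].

The 13-byte key repeats, so the effective keystream is c8 60 78 52 e7 08 52 85 3a ca b0 40 95 c8.
byte 0: 0e ⊕ c8 = c6
byte 1: 86 ⊕ 60 = e6
byte 2: d2 ⊕ 78 = aa
byte 3: ca ⊕ 52 = 98
byte 4: 4f ⊕ e7 = a8
byte 5: b6 ⊕ 08 = be
byte 6: 2a ⊕ 52 = 78
byte 7: bd ⊕ 85 = 38
byte 8: 34 ⊕ 3a = 0e
byte 9: 7f ⊕ ca = b5
byte 10: ce ⊕ b0 = 7e
byte 11: 0d ⊕ 40 = 4d
byte 12: ab ⊕ 95 = 3e
byte 13: d6 ⊕ c8 = 1e

[198, 230, 170, 152, 168, 190, 120, 56, 14, 181, 126, 77, 62, 30]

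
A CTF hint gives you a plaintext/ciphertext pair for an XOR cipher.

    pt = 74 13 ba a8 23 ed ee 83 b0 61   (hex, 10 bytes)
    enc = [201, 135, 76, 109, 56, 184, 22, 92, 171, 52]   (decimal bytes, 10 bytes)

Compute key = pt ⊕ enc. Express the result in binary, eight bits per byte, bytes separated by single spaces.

10111101 10010100 11110110 11000101 00011011 01010101 11111000 11011111 00011011 01010101

Since enc = pt ⊕ key, XORing both sides with pt gives key = pt ⊕ enc.
116 xor 201 = 189
 19 xor 135 = 148
186 xor  76 = 246
168 xor 109 = 197
 35 xor  56 =  27
237 xor 184 =  85
238 xor  22 = 248
131 xor  92 = 223
176 xor 171 =  27
 97 xor  52 =  85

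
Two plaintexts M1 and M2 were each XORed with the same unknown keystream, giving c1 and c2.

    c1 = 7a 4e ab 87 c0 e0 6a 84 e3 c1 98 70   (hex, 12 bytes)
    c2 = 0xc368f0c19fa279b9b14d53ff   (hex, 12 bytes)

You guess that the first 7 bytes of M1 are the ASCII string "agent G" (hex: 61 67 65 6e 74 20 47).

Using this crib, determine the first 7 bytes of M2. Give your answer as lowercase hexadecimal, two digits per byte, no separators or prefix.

d8413e282b6254

First, c1 ⊕ c2 = (M1 ⊕ K) ⊕ (M2 ⊕ K) = M1 ⊕ M2, so the key drops out. Then M2 = (M1 ⊕ M2) ⊕ M1 over the first 7 bytes.
byte 0: (7a xor c3) xor 61 = b9 xor 61 = d8
byte 1: (4e xor 68) xor 67 = 26 xor 67 = 41
byte 2: (ab xor f0) xor 65 = 5b xor 65 = 3e
byte 3: (87 xor c1) xor 6e = 46 xor 6e = 28
byte 4: (c0 xor 9f) xor 74 = 5f xor 74 = 2b
byte 5: (e0 xor a2) xor 20 = 42 xor 20 = 62
byte 6: (6a xor 79) xor 47 = 13 xor 47 = 54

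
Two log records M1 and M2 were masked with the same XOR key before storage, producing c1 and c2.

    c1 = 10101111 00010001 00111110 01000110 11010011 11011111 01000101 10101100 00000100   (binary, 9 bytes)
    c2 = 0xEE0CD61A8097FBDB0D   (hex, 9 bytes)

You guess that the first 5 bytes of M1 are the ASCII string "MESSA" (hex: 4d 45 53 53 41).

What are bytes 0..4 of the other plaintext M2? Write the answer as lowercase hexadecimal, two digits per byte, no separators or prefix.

0c58bb0f12

First, c1 ⊕ c2 = (M1 ⊕ K) ⊕ (M2 ⊕ K) = M1 ⊕ M2, so the key drops out. Then M2 = (M1 ⊕ M2) ⊕ M1 over the first 5 bytes.
byte 0: (af xor ee) xor 4d = 41 xor 4d = 0c
byte 1: (11 xor 0c) xor 45 = 1d xor 45 = 58
byte 2: (3e xor d6) xor 53 = e8 xor 53 = bb
byte 3: (46 xor 1a) xor 53 = 5c xor 53 = 0f
byte 4: (d3 xor 80) xor 41 = 53 xor 41 = 12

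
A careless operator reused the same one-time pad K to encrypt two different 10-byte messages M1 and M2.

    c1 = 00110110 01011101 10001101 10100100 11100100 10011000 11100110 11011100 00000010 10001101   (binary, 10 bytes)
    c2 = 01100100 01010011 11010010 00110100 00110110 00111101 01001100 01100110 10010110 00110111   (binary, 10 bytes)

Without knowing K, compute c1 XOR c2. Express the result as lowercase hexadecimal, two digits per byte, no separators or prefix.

c1 ⊕ c2 = (M1 ⊕ K) ⊕ (M2 ⊕ K) = M1 ⊕ M2 — the shared key cancels under XOR.
 54 XOR 100 =  82
 93 XOR  83 =  14
141 XOR 210 =  95
164 XOR  52 = 144
228 XOR  54 = 210
152 XOR  61 = 165
230 XOR  76 = 170
220 XOR 102 = 186
  2 XOR 150 = 148
141 XOR  55 = 186

520e5f90d2a5aaba94ba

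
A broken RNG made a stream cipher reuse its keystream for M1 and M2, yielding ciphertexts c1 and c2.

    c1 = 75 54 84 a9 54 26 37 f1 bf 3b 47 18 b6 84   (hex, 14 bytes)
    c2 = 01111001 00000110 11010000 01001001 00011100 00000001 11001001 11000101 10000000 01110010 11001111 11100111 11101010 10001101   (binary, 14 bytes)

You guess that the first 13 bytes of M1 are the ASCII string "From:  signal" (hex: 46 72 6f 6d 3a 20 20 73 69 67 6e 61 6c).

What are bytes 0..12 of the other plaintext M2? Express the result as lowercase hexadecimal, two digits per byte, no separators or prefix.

First, c1 ⊕ c2 = (M1 ⊕ K) ⊕ (M2 ⊕ K) = M1 ⊕ M2, so the key drops out. Then M2 = (M1 ⊕ M2) ⊕ M1 over the first 13 bytes.
byte 0: (75 ⊕ 79) ⊕ 46 = 0c ⊕ 46 = 4a
byte 1: (54 ⊕ 06) ⊕ 72 = 52 ⊕ 72 = 20
byte 2: (84 ⊕ d0) ⊕ 6f = 54 ⊕ 6f = 3b
byte 3: (a9 ⊕ 49) ⊕ 6d = e0 ⊕ 6d = 8d
byte 4: (54 ⊕ 1c) ⊕ 3a = 48 ⊕ 3a = 72
byte 5: (26 ⊕ 01) ⊕ 20 = 27 ⊕ 20 = 07
byte 6: (37 ⊕ c9) ⊕ 20 = fe ⊕ 20 = de
byte 7: (f1 ⊕ c5) ⊕ 73 = 34 ⊕ 73 = 47
byte 8: (bf ⊕ 80) ⊕ 69 = 3f ⊕ 69 = 56
byte 9: (3b ⊕ 72) ⊕ 67 = 49 ⊕ 67 = 2e
byte 10: (47 ⊕ cf) ⊕ 6e = 88 ⊕ 6e = e6
byte 11: (18 ⊕ e7) ⊕ 61 = ff ⊕ 61 = 9e
byte 12: (b6 ⊕ ea) ⊕ 6c = 5c ⊕ 6c = 30

4a203b8d7207de47562ee69e30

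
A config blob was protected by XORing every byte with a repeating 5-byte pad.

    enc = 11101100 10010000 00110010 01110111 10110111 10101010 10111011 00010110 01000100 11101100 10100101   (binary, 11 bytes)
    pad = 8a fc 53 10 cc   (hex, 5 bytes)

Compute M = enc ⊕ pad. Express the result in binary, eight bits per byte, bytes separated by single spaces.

01100110 01101100 01100001 01100111 01111011 00100000 01000111 01000101 01010100 00100000 00101111

The 5-byte key repeats, so the effective keystream is 8a fc 53 10 cc 8a fc 53 10 cc 8a.
byte 0: ec ^ 8a = 66
byte 1: 90 ^ fc = 6c
byte 2: 32 ^ 53 = 61
byte 3: 77 ^ 10 = 67
byte 4: b7 ^ cc = 7b
byte 5: aa ^ 8a = 20
byte 6: bb ^ fc = 47
byte 7: 16 ^ 53 = 45
byte 8: 44 ^ 10 = 54
byte 9: ec ^ cc = 20
byte 10: a5 ^ 8a = 2f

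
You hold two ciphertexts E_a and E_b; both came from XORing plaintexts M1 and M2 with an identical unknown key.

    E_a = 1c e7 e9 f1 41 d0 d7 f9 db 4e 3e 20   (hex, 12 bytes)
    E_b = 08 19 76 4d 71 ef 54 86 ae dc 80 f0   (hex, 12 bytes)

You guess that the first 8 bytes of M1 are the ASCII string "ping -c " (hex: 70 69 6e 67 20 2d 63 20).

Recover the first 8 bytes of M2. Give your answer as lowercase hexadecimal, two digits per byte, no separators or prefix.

6497f1db1012e05f

First, E_a ⊕ E_b = (M1 ⊕ K) ⊕ (M2 ⊕ K) = M1 ⊕ M2, so the key drops out. Then M2 = (M1 ⊕ M2) ⊕ M1 over the first 8 bytes.
byte 0: (1c XOR 08) XOR 70 = 14 XOR 70 = 64
byte 1: (e7 XOR 19) XOR 69 = fe XOR 69 = 97
byte 2: (e9 XOR 76) XOR 6e = 9f XOR 6e = f1
byte 3: (f1 XOR 4d) XOR 67 = bc XOR 67 = db
byte 4: (41 XOR 71) XOR 20 = 30 XOR 20 = 10
byte 5: (d0 XOR ef) XOR 2d = 3f XOR 2d = 12
byte 6: (d7 XOR 54) XOR 63 = 83 XOR 63 = e0
byte 7: (f9 XOR 86) XOR 20 = 7f XOR 20 = 5f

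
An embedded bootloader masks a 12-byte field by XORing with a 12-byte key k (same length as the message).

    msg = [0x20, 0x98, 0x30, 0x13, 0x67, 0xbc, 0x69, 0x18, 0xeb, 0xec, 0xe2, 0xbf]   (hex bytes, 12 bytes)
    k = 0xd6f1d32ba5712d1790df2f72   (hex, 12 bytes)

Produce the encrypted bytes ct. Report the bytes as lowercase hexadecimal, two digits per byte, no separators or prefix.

f669e338c2cd440f7b33cdcd

byte 0: 00100000 XOR 11010110 = 11110110
byte 1: 10011000 XOR 11110001 = 01101001
byte 2: 00110000 XOR 11010011 = 11100011
byte 3: 00010011 XOR 00101011 = 00111000
byte 4: 01100111 XOR 10100101 = 11000010
byte 5: 10111100 XOR 01110001 = 11001101
byte 6: 01101001 XOR 00101101 = 01000100
byte 7: 00011000 XOR 00010111 = 00001111
byte 8: 11101011 XOR 10010000 = 01111011
byte 9: 11101100 XOR 11011111 = 00110011
byte 10: 11100010 XOR 00101111 = 11001101
byte 11: 10111111 XOR 01110010 = 11001101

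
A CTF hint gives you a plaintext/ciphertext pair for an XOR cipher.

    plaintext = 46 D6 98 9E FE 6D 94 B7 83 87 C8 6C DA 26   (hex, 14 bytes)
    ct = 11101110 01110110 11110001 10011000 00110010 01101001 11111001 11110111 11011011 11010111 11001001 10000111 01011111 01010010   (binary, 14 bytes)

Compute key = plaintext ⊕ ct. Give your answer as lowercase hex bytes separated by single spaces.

a8 a0 69 06 cc 04 6d 40 58 50 01 eb 85 74

Since ct = plaintext ⊕ key, XORing both sides with plaintext gives key = plaintext ⊕ ct.
46 XOR ee = a8
d6 XOR 76 = a0
98 XOR f1 = 69
9e XOR 98 = 06
fe XOR 32 = cc
6d XOR 69 = 04
94 XOR f9 = 6d
b7 XOR f7 = 40
83 XOR db = 58
87 XOR d7 = 50
c8 XOR c9 = 01
6c XOR 87 = eb
da XOR 5f = 85
26 XOR 52 = 74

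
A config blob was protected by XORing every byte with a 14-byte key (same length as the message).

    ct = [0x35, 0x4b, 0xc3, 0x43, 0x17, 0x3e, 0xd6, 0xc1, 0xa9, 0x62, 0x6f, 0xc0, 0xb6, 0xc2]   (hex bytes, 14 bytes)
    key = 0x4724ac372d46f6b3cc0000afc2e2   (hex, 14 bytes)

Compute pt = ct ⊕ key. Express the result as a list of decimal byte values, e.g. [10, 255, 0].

[114, 111, 111, 116, 58, 120, 32, 114, 101, 98, 111, 111, 116, 32]

XOR is its own inverse, so applying the key byte-wise gives the result directly.
 53 ⊕  71 = 114
 75 ⊕  36 = 111
195 ⊕ 172 = 111
 67 ⊕  55 = 116
 23 ⊕  45 =  58
 62 ⊕  70 = 120
214 ⊕ 246 =  32
193 ⊕ 179 = 114
169 ⊕ 204 = 101
 98 ⊕   0 =  98
111 ⊕   0 = 111
192 ⊕ 175 = 111
182 ⊕ 194 = 116
194 ⊕ 226 =  32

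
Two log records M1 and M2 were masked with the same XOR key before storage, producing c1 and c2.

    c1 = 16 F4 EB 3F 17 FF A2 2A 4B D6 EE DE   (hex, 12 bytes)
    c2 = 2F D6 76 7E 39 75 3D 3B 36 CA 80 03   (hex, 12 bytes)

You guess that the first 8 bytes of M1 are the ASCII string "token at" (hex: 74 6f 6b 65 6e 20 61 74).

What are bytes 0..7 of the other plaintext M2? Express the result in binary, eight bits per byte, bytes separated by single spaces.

First, c1 ⊕ c2 = (M1 ⊕ K) ⊕ (M2 ⊕ K) = M1 ⊕ M2, so the key drops out. Then M2 = (M1 ⊕ M2) ⊕ M1 over the first 8 bytes.
byte 0: (16 XOR 2f) XOR 74 = 39 XOR 74 = 4d
byte 1: (f4 XOR d6) XOR 6f = 22 XOR 6f = 4d
byte 2: (eb XOR 76) XOR 6b = 9d XOR 6b = f6
byte 3: (3f XOR 7e) XOR 65 = 41 XOR 65 = 24
byte 4: (17 XOR 39) XOR 6e = 2e XOR 6e = 40
byte 5: (ff XOR 75) XOR 20 = 8a XOR 20 = aa
byte 6: (a2 XOR 3d) XOR 61 = 9f XOR 61 = fe
byte 7: (2a XOR 3b) XOR 74 = 11 XOR 74 = 65

01001101 01001101 11110110 00100100 01000000 10101010 11111110 01100101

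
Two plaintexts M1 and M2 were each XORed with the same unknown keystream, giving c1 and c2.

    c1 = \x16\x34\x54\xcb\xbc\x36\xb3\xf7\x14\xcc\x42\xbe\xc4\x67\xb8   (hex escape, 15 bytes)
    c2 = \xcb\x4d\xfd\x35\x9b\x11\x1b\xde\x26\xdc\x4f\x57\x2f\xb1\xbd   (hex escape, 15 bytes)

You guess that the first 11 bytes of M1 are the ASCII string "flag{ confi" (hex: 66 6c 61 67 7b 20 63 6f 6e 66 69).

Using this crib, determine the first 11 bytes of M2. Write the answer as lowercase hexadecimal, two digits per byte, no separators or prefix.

First, c1 ⊕ c2 = (M1 ⊕ K) ⊕ (M2 ⊕ K) = M1 ⊕ M2, so the key drops out. Then M2 = (M1 ⊕ M2) ⊕ M1 over the first 11 bytes.
byte 0: (16 xor cb) xor 66 = dd xor 66 = bb
byte 1: (34 xor 4d) xor 6c = 79 xor 6c = 15
byte 2: (54 xor fd) xor 61 = a9 xor 61 = c8
byte 3: (cb xor 35) xor 67 = fe xor 67 = 99
byte 4: (bc xor 9b) xor 7b = 27 xor 7b = 5c
byte 5: (36 xor 11) xor 20 = 27 xor 20 = 07
byte 6: (b3 xor 1b) xor 63 = a8 xor 63 = cb
byte 7: (f7 xor de) xor 6f = 29 xor 6f = 46
byte 8: (14 xor 26) xor 6e = 32 xor 6e = 5c
byte 9: (cc xor dc) xor 66 = 10 xor 66 = 76
byte 10: (42 xor 4f) xor 69 = 0d xor 69 = 64

bb15c8995c07cb465c7664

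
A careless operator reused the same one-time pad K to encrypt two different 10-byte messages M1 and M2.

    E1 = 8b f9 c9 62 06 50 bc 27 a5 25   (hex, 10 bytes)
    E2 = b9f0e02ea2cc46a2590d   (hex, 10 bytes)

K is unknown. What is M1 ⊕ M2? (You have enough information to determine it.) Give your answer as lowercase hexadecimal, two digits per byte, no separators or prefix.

E1 ⊕ E2 = (M1 ⊕ K) ⊕ (M2 ⊕ K) = M1 ⊕ M2 — the shared key cancels under XOR.
8b ⊕ b9 = 32
f9 ⊕ f0 = 09
c9 ⊕ e0 = 29
62 ⊕ 2e = 4c
06 ⊕ a2 = a4
50 ⊕ cc = 9c
bc ⊕ 46 = fa
27 ⊕ a2 = 85
a5 ⊕ 59 = fc
25 ⊕ 0d = 28

3209294ca49cfa85fc28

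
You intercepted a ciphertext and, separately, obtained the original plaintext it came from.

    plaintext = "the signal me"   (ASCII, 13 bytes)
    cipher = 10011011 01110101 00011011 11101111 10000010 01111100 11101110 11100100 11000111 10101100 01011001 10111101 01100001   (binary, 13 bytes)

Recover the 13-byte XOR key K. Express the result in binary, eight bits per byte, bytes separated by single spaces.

11101111 00011101 01111110 11001111 11110001 00010101 10001001 10001010 10100110 11000000 01111001 11010000 00000100

Since cipher = plaintext ⊕ K, XORing both sides with plaintext gives K = plaintext ⊕ cipher.
byte 0: 74 XOR 9b = ef
byte 1: 68 XOR 75 = 1d
byte 2: 65 XOR 1b = 7e
byte 3: 20 XOR ef = cf
byte 4: 73 XOR 82 = f1
byte 5: 69 XOR 7c = 15
byte 6: 67 XOR ee = 89
byte 7: 6e XOR e4 = 8a
byte 8: 61 XOR c7 = a6
byte 9: 6c XOR ac = c0
byte 10: 20 XOR 59 = 79
byte 11: 6d XOR bd = d0
byte 12: 65 XOR 61 = 04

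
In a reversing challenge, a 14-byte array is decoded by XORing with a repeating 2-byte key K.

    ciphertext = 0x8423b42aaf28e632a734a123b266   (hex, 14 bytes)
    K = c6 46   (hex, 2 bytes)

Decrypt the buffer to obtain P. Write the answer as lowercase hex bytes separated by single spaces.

42 65 72 6c 69 6e 20 74 61 72 67 65 74 20

The 2-byte key repeats, so the effective keystream is c6 46 c6 46 c6 46 c6 46 c6 46 c6 46 c6 46.
byte 0: 10000100 ⊕ 11000110 = 01000010
byte 1: 00100011 ⊕ 01000110 = 01100101
byte 2: 10110100 ⊕ 11000110 = 01110010
byte 3: 00101010 ⊕ 01000110 = 01101100
byte 4: 10101111 ⊕ 11000110 = 01101001
byte 5: 00101000 ⊕ 01000110 = 01101110
byte 6: 11100110 ⊕ 11000110 = 00100000
byte 7: 00110010 ⊕ 01000110 = 01110100
byte 8: 10100111 ⊕ 11000110 = 01100001
byte 9: 00110100 ⊕ 01000110 = 01110010
byte 10: 10100001 ⊕ 11000110 = 01100111
byte 11: 00100011 ⊕ 01000110 = 01100101
byte 12: 10110010 ⊕ 11000110 = 01110100
byte 13: 01100110 ⊕ 01000110 = 00100000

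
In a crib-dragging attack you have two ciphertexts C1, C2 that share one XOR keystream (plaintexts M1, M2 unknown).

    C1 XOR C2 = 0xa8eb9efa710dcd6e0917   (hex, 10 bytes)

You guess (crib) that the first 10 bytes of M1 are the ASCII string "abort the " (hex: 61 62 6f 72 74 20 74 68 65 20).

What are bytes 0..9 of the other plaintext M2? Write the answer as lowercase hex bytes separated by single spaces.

c9 89 f1 88 05 2d b9 06 6c 37

Since C1 ⊕ C2 = M1 ⊕ M2, XORing with the guessed M1 bytes yields the corresponding M2 bytes: M2 = (C1 ⊕ C2) ⊕ M1.
byte 0: 168 XOR  97 = 201
byte 1: 235 XOR  98 = 137
byte 2: 158 XOR 111 = 241
byte 3: 250 XOR 114 = 136
byte 4: 113 XOR 116 =   5
byte 5:  13 XOR  32 =  45
byte 6: 205 XOR 116 = 185
byte 7: 110 XOR 104 =   6
byte 8:   9 XOR 101 = 108
byte 9:  23 XOR  32 =  55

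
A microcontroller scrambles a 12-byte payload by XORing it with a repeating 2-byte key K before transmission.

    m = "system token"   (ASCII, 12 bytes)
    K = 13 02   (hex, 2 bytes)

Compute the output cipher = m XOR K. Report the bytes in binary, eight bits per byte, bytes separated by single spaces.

The 2-byte key repeats, so the effective keystream is 13 02 13 02 13 02 13 02 13 02 13 02.
byte 0: 73 xor 13 = 60
byte 1: 79 xor 02 = 7b
byte 2: 73 xor 13 = 60
byte 3: 74 xor 02 = 76
byte 4: 65 xor 13 = 76
byte 5: 6d xor 02 = 6f
byte 6: 20 xor 13 = 33
byte 7: 74 xor 02 = 76
byte 8: 6f xor 13 = 7c
byte 9: 6b xor 02 = 69
byte 10: 65 xor 13 = 76
byte 11: 6e xor 02 = 6c

01100000 01111011 01100000 01110110 01110110 01101111 00110011 01110110 01111100 01101001 01110110 01101100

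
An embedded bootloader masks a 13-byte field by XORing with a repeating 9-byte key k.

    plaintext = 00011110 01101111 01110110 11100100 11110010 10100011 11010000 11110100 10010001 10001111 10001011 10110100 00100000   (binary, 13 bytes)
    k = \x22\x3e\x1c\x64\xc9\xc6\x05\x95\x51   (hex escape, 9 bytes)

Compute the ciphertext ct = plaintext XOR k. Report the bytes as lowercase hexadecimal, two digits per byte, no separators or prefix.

3c516a803b65d561c0adb5a844

The 9-byte key repeats, so the effective keystream is 22 3e 1c 64 c9 c6 05 95 51 22 3e 1c 64.
byte 0: 1e ⊕ 22 = 3c
byte 1: 6f ⊕ 3e = 51
byte 2: 76 ⊕ 1c = 6a
byte 3: e4 ⊕ 64 = 80
byte 4: f2 ⊕ c9 = 3b
byte 5: a3 ⊕ c6 = 65
byte 6: d0 ⊕ 05 = d5
byte 7: f4 ⊕ 95 = 61
byte 8: 91 ⊕ 51 = c0
byte 9: 8f ⊕ 22 = ad
byte 10: 8b ⊕ 3e = b5
byte 11: b4 ⊕ 1c = a8
byte 12: 20 ⊕ 64 = 44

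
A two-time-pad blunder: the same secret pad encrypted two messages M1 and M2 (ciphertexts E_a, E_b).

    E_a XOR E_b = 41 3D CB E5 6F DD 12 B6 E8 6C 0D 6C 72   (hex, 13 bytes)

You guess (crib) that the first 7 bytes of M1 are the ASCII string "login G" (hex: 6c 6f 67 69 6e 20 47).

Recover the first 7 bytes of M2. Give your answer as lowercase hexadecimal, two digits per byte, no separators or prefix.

2d52ac8c01fd55

Since E_a ⊕ E_b = M1 ⊕ M2, XORing with the guessed M1 bytes yields the corresponding M2 bytes: M2 = (E_a ⊕ E_b) ⊕ M1.
41 xor 6c = 2d
3d xor 6f = 52
cb xor 67 = ac
e5 xor 69 = 8c
6f xor 6e = 01
dd xor 20 = fd
12 xor 47 = 55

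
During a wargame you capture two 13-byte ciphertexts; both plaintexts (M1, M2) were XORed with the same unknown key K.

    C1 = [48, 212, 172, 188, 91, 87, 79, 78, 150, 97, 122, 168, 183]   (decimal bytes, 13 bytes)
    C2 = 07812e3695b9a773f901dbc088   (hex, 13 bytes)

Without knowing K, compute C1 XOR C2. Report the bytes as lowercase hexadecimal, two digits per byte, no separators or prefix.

C1 ⊕ C2 = (M1 ⊕ K) ⊕ (M2 ⊕ K) = M1 ⊕ M2 — the shared key cancels under XOR.
byte 0: 30 XOR 07 = 37
byte 1: d4 XOR 81 = 55
byte 2: ac XOR 2e = 82
byte 3: bc XOR 36 = 8a
byte 4: 5b XOR 95 = ce
byte 5: 57 XOR b9 = ee
byte 6: 4f XOR a7 = e8
byte 7: 4e XOR 73 = 3d
byte 8: 96 XOR f9 = 6f
byte 9: 61 XOR 01 = 60
byte 10: 7a XOR db = a1
byte 11: a8 XOR c0 = 68
byte 12: b7 XOR 88 = 3f

3755828aceeee83d6f60a1683f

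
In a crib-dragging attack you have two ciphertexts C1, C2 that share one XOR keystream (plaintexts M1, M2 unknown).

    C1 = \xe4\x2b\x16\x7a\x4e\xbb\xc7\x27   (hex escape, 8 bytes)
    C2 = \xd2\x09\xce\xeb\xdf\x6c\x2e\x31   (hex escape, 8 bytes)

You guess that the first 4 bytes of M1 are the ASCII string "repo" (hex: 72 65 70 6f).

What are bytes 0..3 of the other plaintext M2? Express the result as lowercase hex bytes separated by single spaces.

44 47 a8 fe

First, C1 ⊕ C2 = (M1 ⊕ K) ⊕ (M2 ⊕ K) = M1 ⊕ M2, so the key drops out. Then M2 = (M1 ⊕ M2) ⊕ M1 over the first 4 bytes.
byte 0: (e4 XOR d2) XOR 72 = 36 XOR 72 = 44
byte 1: (2b XOR 09) XOR 65 = 22 XOR 65 = 47
byte 2: (16 XOR ce) XOR 70 = d8 XOR 70 = a8
byte 3: (7a XOR eb) XOR 6f = 91 XOR 6f = fe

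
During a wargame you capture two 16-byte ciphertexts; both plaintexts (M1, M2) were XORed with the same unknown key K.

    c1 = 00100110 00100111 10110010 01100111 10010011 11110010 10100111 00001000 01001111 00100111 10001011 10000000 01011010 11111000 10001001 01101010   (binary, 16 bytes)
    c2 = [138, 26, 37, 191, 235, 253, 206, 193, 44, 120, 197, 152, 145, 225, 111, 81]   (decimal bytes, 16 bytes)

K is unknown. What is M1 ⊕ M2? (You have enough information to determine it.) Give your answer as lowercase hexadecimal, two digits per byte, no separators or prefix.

c1 ⊕ c2 = (M1 ⊕ K) ⊕ (M2 ⊕ K) = M1 ⊕ M2 — the shared key cancels under XOR.
 38 xor 138 = 172
 39 xor  26 =  61
178 xor  37 = 151
103 xor 191 = 216
147 xor 235 = 120
242 xor 253 =  15
167 xor 206 = 105
  8 xor 193 = 201
 79 xor  44 =  99
 39 xor 120 =  95
139 xor 197 =  78
128 xor 152 =  24
 90 xor 145 = 203
248 xor 225 =  25
137 xor 111 = 230
106 xor  81 =  59

ac3d97d8780f69c9635f4e18cb19e63b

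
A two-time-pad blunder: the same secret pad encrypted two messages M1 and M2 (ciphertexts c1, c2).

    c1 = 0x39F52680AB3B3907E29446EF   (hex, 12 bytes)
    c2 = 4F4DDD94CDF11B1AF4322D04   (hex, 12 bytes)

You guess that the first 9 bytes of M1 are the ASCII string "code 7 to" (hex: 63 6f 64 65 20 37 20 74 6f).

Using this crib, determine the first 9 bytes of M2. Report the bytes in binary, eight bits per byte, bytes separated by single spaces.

First, c1 ⊕ c2 = (M1 ⊕ K) ⊕ (M2 ⊕ K) = M1 ⊕ M2, so the key drops out. Then M2 = (M1 ⊕ M2) ⊕ M1 over the first 9 bytes.
byte 0: (39 XOR 4f) XOR 63 = 76 XOR 63 = 15
byte 1: (f5 XOR 4d) XOR 6f = b8 XOR 6f = d7
byte 2: (26 XOR dd) XOR 64 = fb XOR 64 = 9f
byte 3: (80 XOR 94) XOR 65 = 14 XOR 65 = 71
byte 4: (ab XOR cd) XOR 20 = 66 XOR 20 = 46
byte 5: (3b XOR f1) XOR 37 = ca XOR 37 = fd
byte 6: (39 XOR 1b) XOR 20 = 22 XOR 20 = 02
byte 7: (07 XOR 1a) XOR 74 = 1d XOR 74 = 69
byte 8: (e2 XOR f4) XOR 6f = 16 XOR 6f = 79

00010101 11010111 10011111 01110001 01000110 11111101 00000010 01101001 01111001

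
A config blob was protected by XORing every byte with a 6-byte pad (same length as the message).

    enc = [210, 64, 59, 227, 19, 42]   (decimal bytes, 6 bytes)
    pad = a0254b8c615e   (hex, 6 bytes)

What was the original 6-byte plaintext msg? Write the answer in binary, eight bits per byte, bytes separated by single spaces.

byte 0: d2 ⊕ a0 = 72
byte 1: 40 ⊕ 25 = 65
byte 2: 3b ⊕ 4b = 70
byte 3: e3 ⊕ 8c = 6f
byte 4: 13 ⊕ 61 = 72
byte 5: 2a ⊕ 5e = 74

01110010 01100101 01110000 01101111 01110010 01110100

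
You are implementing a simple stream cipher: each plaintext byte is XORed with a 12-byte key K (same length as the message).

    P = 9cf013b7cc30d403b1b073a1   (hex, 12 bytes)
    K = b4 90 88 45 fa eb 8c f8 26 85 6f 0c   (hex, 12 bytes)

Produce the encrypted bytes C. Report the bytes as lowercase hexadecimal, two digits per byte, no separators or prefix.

byte 0: 9c XOR b4 = 28
byte 1: f0 XOR 90 = 60
byte 2: 13 XOR 88 = 9b
byte 3: b7 XOR 45 = f2
byte 4: cc XOR fa = 36
byte 5: 30 XOR eb = db
byte 6: d4 XOR 8c = 58
byte 7: 03 XOR f8 = fb
byte 8: b1 XOR 26 = 97
byte 9: b0 XOR 85 = 35
byte 10: 73 XOR 6f = 1c
byte 11: a1 XOR 0c = ad

28609bf236db58fb97351cad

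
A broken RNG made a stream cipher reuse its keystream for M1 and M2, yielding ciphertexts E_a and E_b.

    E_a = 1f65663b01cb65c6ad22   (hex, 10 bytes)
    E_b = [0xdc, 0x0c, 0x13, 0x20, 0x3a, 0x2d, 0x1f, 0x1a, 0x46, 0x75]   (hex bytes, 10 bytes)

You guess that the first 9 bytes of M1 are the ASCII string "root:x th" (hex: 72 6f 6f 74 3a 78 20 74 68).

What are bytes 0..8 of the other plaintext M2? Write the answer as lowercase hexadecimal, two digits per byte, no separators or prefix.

First, E_a ⊕ E_b = (M1 ⊕ K) ⊕ (M2 ⊕ K) = M1 ⊕ M2, so the key drops out. Then M2 = (M1 ⊕ M2) ⊕ M1 over the first 9 bytes.
byte 0: (1f xor dc) xor 72 = c3 xor 72 = b1
byte 1: (65 xor 0c) xor 6f = 69 xor 6f = 06
byte 2: (66 xor 13) xor 6f = 75 xor 6f = 1a
byte 3: (3b xor 20) xor 74 = 1b xor 74 = 6f
byte 4: (01 xor 3a) xor 3a = 3b xor 3a = 01
byte 5: (cb xor 2d) xor 78 = e6 xor 78 = 9e
byte 6: (65 xor 1f) xor 20 = 7a xor 20 = 5a
byte 7: (c6 xor 1a) xor 74 = dc xor 74 = a8
byte 8: (ad xor 46) xor 68 = eb xor 68 = 83

b1061a6f019e5aa883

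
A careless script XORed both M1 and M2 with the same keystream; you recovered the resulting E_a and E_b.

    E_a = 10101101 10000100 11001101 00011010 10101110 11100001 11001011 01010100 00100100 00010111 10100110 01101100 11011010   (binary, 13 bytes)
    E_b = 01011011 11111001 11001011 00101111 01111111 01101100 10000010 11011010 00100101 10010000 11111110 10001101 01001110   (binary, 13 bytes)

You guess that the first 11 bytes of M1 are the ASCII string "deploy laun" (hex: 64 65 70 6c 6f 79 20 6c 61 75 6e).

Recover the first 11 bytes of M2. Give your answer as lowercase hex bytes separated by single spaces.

92 18 76 59 be f4 69 e2 60 f2 36

First, E_a ⊕ E_b = (M1 ⊕ K) ⊕ (M2 ⊕ K) = M1 ⊕ M2, so the key drops out. Then M2 = (M1 ⊕ M2) ⊕ M1 over the first 11 bytes.
byte 0: (ad ⊕ 5b) ⊕ 64 = f6 ⊕ 64 = 92
byte 1: (84 ⊕ f9) ⊕ 65 = 7d ⊕ 65 = 18
byte 2: (cd ⊕ cb) ⊕ 70 = 06 ⊕ 70 = 76
byte 3: (1a ⊕ 2f) ⊕ 6c = 35 ⊕ 6c = 59
byte 4: (ae ⊕ 7f) ⊕ 6f = d1 ⊕ 6f = be
byte 5: (e1 ⊕ 6c) ⊕ 79 = 8d ⊕ 79 = f4
byte 6: (cb ⊕ 82) ⊕ 20 = 49 ⊕ 20 = 69
byte 7: (54 ⊕ da) ⊕ 6c = 8e ⊕ 6c = e2
byte 8: (24 ⊕ 25) ⊕ 61 = 01 ⊕ 61 = 60
byte 9: (17 ⊕ 90) ⊕ 75 = 87 ⊕ 75 = f2
byte 10: (a6 ⊕ fe) ⊕ 6e = 58 ⊕ 6e = 36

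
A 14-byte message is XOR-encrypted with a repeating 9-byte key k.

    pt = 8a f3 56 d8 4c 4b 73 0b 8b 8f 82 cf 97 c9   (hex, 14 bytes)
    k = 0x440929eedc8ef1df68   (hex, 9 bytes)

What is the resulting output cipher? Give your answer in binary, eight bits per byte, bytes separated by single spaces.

11001110 11111010 01111111 00110110 10010000 11000101 10000010 11010100 11100011 11001011 10001011 11100110 01111001 00010101

The 9-byte key repeats, so the effective keystream is 44 09 29 ee dc 8e f1 df 68 44 09 29 ee dc.
byte 0: 8a ^ 44 = ce
byte 1: f3 ^ 09 = fa
byte 2: 56 ^ 29 = 7f
byte 3: d8 ^ ee = 36
byte 4: 4c ^ dc = 90
byte 5: 4b ^ 8e = c5
byte 6: 73 ^ f1 = 82
byte 7: 0b ^ df = d4
byte 8: 8b ^ 68 = e3
byte 9: 8f ^ 44 = cb
byte 10: 82 ^ 09 = 8b
byte 11: cf ^ 29 = e6
byte 12: 97 ^ ee = 79
byte 13: c9 ^ dc = 15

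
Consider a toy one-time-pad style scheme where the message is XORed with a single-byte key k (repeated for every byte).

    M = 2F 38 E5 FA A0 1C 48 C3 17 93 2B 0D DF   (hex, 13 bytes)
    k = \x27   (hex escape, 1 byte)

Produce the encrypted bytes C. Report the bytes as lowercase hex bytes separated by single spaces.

The 1-byte key repeats, so the effective keystream is 27 27 27 27 27 27 27 27 27 27 27 27 27.
byte 0: 2f xor 27 = 08
byte 1: 38 xor 27 = 1f
byte 2: e5 xor 27 = c2
byte 3: fa xor 27 = dd
byte 4: a0 xor 27 = 87
byte 5: 1c xor 27 = 3b
byte 6: 48 xor 27 = 6f
byte 7: c3 xor 27 = e4
byte 8: 17 xor 27 = 30
byte 9: 93 xor 27 = b4
byte 10: 2b xor 27 = 0c
byte 11: 0d xor 27 = 2a
byte 12: df xor 27 = f8

08 1f c2 dd 87 3b 6f e4 30 b4 0c 2a f8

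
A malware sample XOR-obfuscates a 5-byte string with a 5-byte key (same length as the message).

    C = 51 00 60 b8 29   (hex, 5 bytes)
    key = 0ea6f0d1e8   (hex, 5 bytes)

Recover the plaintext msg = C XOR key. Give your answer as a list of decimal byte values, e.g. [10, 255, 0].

byte 0: 51 ⊕ 0e = 5f
byte 1: 00 ⊕ a6 = a6
byte 2: 60 ⊕ f0 = 90
byte 3: b8 ⊕ d1 = 69
byte 4: 29 ⊕ e8 = c1

[95, 166, 144, 105, 193]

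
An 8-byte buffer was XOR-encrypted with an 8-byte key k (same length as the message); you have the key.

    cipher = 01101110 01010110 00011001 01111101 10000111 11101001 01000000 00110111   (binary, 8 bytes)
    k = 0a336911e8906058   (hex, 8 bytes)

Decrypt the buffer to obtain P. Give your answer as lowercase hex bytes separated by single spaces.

XOR is its own inverse, so applying the key byte-wise gives the result directly.
byte 0: 110 ^  10 = 100
byte 1:  86 ^  51 = 101
byte 2:  25 ^ 105 = 112
byte 3: 125 ^  17 = 108
byte 4: 135 ^ 232 = 111
byte 5: 233 ^ 144 = 121
byte 6:  64 ^  96 =  32
byte 7:  55 ^  88 = 111

64 65 70 6c 6f 79 20 6f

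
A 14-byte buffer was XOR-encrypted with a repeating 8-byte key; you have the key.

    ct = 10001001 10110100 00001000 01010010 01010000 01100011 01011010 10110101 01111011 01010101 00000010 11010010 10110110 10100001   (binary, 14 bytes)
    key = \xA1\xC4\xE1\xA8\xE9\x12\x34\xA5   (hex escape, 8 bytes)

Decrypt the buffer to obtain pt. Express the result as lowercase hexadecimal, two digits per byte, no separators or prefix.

The 8-byte key repeats, so the effective keystream is a1 c4 e1 a8 e9 12 34 a5 a1 c4 e1 a8 e9 12.
byte 0: 10001001 xor 10100001 = 00101000
byte 1: 10110100 xor 11000100 = 01110000
byte 2: 00001000 xor 11100001 = 11101001
byte 3: 01010010 xor 10101000 = 11111010
byte 4: 01010000 xor 11101001 = 10111001
byte 5: 01100011 xor 00010010 = 01110001
byte 6: 01011010 xor 00110100 = 01101110
byte 7: 10110101 xor 10100101 = 00010000
byte 8: 01111011 xor 10100001 = 11011010
byte 9: 01010101 xor 11000100 = 10010001
byte 10: 00000010 xor 11100001 = 11100011
byte 11: 11010010 xor 10101000 = 01111010
byte 12: 10110110 xor 11101001 = 01011111
byte 13: 10100001 xor 00010010 = 10110011

2870e9fab9716e10da91e37a5fb3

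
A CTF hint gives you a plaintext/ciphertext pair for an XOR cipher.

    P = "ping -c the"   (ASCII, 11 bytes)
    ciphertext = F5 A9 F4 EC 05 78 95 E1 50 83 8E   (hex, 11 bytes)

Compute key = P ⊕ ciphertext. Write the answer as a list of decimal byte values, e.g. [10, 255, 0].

Since ciphertext = P ⊕ key, XORing both sides with P gives key = P ⊕ ciphertext.
01110000 ^ 11110101 = 10000101
01101001 ^ 10101001 = 11000000
01101110 ^ 11110100 = 10011010
01100111 ^ 11101100 = 10001011
00100000 ^ 00000101 = 00100101
00101101 ^ 01111000 = 01010101
01100011 ^ 10010101 = 11110110
00100000 ^ 11100001 = 11000001
01110100 ^ 01010000 = 00100100
01101000 ^ 10000011 = 11101011
01100101 ^ 10001110 = 11101011

[133, 192, 154, 139, 37, 85, 246, 193, 36, 235, 235]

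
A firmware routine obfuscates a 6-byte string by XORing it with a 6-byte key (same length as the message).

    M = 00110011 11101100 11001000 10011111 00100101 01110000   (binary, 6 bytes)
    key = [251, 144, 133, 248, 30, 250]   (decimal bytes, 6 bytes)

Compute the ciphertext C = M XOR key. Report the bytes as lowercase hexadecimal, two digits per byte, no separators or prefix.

c87c4d673b8a

XOR is its own inverse, so applying the key byte-wise gives the result directly.
00110011 xor 11111011 = 11001000
11101100 xor 10010000 = 01111100
11001000 xor 10000101 = 01001101
10011111 xor 11111000 = 01100111
00100101 xor 00011110 = 00111011
01110000 xor 11111010 = 10001010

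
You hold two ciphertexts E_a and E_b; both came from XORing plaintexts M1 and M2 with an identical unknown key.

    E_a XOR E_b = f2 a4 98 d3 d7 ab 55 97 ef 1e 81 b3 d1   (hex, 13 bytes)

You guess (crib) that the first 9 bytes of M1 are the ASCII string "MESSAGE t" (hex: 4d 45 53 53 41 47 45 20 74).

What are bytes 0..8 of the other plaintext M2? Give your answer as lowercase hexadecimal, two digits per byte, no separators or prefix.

Since E_a ⊕ E_b = M1 ⊕ M2, XORing with the guessed M1 bytes yields the corresponding M2 bytes: M2 = (E_a ⊕ E_b) ⊕ M1.
f2 ⊕ 4d = bf
a4 ⊕ 45 = e1
98 ⊕ 53 = cb
d3 ⊕ 53 = 80
d7 ⊕ 41 = 96
ab ⊕ 47 = ec
55 ⊕ 45 = 10
97 ⊕ 20 = b7
ef ⊕ 74 = 9b

bfe1cb8096ec10b79b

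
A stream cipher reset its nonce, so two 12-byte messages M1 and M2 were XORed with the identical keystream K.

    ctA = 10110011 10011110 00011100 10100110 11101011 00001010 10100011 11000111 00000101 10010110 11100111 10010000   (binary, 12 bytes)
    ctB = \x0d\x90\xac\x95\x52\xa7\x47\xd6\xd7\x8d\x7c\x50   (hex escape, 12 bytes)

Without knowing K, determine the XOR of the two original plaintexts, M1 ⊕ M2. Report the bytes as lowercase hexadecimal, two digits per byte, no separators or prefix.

ctA ⊕ ctB = (M1 ⊕ K) ⊕ (M2 ⊕ K) = M1 ⊕ M2 — the shared key cancels under XOR.
b3 XOR 0d = be
9e XOR 90 = 0e
1c XOR ac = b0
a6 XOR 95 = 33
eb XOR 52 = b9
0a XOR a7 = ad
a3 XOR 47 = e4
c7 XOR d6 = 11
05 XOR d7 = d2
96 XOR 8d = 1b
e7 XOR 7c = 9b
90 XOR 50 = c0

be0eb033b9ade411d21b9bc0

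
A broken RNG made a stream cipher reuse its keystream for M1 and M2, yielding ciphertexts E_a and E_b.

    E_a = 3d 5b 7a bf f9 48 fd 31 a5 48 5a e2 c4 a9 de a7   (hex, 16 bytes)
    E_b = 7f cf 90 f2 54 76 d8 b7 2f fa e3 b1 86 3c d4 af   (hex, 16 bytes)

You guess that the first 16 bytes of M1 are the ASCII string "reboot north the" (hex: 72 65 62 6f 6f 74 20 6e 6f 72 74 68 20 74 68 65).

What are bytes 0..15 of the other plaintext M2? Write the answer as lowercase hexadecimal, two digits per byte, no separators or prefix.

First, E_a ⊕ E_b = (M1 ⊕ K) ⊕ (M2 ⊕ K) = M1 ⊕ M2, so the key drops out. Then M2 = (M1 ⊕ M2) ⊕ M1 over the first 16 bytes.
byte 0: (3d XOR 7f) XOR 72 = 42 XOR 72 = 30
byte 1: (5b XOR cf) XOR 65 = 94 XOR 65 = f1
byte 2: (7a XOR 90) XOR 62 = ea XOR 62 = 88
byte 3: (bf XOR f2) XOR 6f = 4d XOR 6f = 22
byte 4: (f9 XOR 54) XOR 6f = ad XOR 6f = c2
byte 5: (48 XOR 76) XOR 74 = 3e XOR 74 = 4a
byte 6: (fd XOR d8) XOR 20 = 25 XOR 20 = 05
byte 7: (31 XOR b7) XOR 6e = 86 XOR 6e = e8
byte 8: (a5 XOR 2f) XOR 6f = 8a XOR 6f = e5
byte 9: (48 XOR fa) XOR 72 = b2 XOR 72 = c0
byte 10: (5a XOR e3) XOR 74 = b9 XOR 74 = cd
byte 11: (e2 XOR b1) XOR 68 = 53 XOR 68 = 3b
byte 12: (c4 XOR 86) XOR 20 = 42 XOR 20 = 62
byte 13: (a9 XOR 3c) XOR 74 = 95 XOR 74 = e1
byte 14: (de XOR d4) XOR 68 = 0a XOR 68 = 62
byte 15: (a7 XOR af) XOR 65 = 08 XOR 65 = 6d

30f18822c24a05e8e5c0cd3b62e1626d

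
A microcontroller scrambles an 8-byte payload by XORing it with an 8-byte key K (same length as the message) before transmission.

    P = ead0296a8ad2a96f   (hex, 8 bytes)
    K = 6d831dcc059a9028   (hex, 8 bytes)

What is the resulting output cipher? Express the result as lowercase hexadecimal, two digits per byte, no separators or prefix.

875334a68f483947

XOR is its own inverse, so applying the key byte-wise gives the result directly.
byte 0: 234 ⊕ 109 = 135
byte 1: 208 ⊕ 131 =  83
byte 2:  41 ⊕  29 =  52
byte 3: 106 ⊕ 204 = 166
byte 4: 138 ⊕   5 = 143
byte 5: 210 ⊕ 154 =  72
byte 6: 169 ⊕ 144 =  57
byte 7: 111 ⊕  40 =  71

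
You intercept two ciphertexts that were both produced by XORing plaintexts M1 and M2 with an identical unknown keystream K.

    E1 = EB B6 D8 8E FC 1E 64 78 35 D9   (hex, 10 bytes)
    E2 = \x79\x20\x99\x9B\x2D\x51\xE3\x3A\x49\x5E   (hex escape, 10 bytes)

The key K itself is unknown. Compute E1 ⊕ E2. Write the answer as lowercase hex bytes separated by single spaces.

92 96 41 15 d1 4f 87 42 7c 87

E1 ⊕ E2 = (M1 ⊕ K) ⊕ (M2 ⊕ K) = M1 ⊕ M2 — the shared key cancels under XOR.
eb XOR 79 = 92
b6 XOR 20 = 96
d8 XOR 99 = 41
8e XOR 9b = 15
fc XOR 2d = d1
1e XOR 51 = 4f
64 XOR e3 = 87
78 XOR 3a = 42
35 XOR 49 = 7c
d9 XOR 5e = 87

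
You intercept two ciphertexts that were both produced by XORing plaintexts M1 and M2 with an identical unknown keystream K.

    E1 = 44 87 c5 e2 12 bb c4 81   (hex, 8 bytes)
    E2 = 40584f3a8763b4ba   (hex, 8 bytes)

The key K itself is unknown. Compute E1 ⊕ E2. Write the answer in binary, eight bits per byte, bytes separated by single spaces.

E1 ⊕ E2 = (M1 ⊕ K) ⊕ (M2 ⊕ K) = M1 ⊕ M2 — the shared key cancels under XOR.
byte 0: 44 ^ 40 = 04
byte 1: 87 ^ 58 = df
byte 2: c5 ^ 4f = 8a
byte 3: e2 ^ 3a = d8
byte 4: 12 ^ 87 = 95
byte 5: bb ^ 63 = d8
byte 6: c4 ^ b4 = 70
byte 7: 81 ^ ba = 3b

00000100 11011111 10001010 11011000 10010101 11011000 01110000 00111011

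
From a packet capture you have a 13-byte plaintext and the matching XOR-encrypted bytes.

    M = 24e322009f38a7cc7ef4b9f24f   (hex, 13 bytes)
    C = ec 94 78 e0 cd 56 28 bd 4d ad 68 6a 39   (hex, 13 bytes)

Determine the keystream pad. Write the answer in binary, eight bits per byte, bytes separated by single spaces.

Since C = M ⊕ pad, XORing both sides with M gives pad = M ⊕ C.
byte 0: 00100100 ^ 11101100 = 11001000
byte 1: 11100011 ^ 10010100 = 01110111
byte 2: 00100010 ^ 01111000 = 01011010
byte 3: 00000000 ^ 11100000 = 11100000
byte 4: 10011111 ^ 11001101 = 01010010
byte 5: 00111000 ^ 01010110 = 01101110
byte 6: 10100111 ^ 00101000 = 10001111
byte 7: 11001100 ^ 10111101 = 01110001
byte 8: 01111110 ^ 01001101 = 00110011
byte 9: 11110100 ^ 10101101 = 01011001
byte 10: 10111001 ^ 01101000 = 11010001
byte 11: 11110010 ^ 01101010 = 10011000
byte 12: 01001111 ^ 00111001 = 01110110

11001000 01110111 01011010 11100000 01010010 01101110 10001111 01110001 00110011 01011001 11010001 10011000 01110110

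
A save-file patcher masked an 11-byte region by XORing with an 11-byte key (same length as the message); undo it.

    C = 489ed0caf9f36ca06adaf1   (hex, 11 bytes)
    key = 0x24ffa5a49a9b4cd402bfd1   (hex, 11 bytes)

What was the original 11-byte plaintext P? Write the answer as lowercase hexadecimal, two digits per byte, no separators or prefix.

byte 0: 01001000 xor 00100100 = 01101100
byte 1: 10011110 xor 11111111 = 01100001
byte 2: 11010000 xor 10100101 = 01110101
byte 3: 11001010 xor 10100100 = 01101110
byte 4: 11111001 xor 10011010 = 01100011
byte 5: 11110011 xor 10011011 = 01101000
byte 6: 01101100 xor 01001100 = 00100000
byte 7: 10100000 xor 11010100 = 01110100
byte 8: 01101010 xor 00000010 = 01101000
byte 9: 11011010 xor 10111111 = 01100101
byte 10: 11110001 xor 11010001 = 00100000

6c61756e63682074686520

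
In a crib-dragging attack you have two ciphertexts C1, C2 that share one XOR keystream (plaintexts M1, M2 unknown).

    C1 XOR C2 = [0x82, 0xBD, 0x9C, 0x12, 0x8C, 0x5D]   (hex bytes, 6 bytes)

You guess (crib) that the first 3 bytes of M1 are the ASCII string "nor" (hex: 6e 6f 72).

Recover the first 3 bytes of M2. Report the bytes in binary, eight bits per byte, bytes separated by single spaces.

11101100 11010010 11101110

Since C1 ⊕ C2 = M1 ⊕ M2, XORing with the guessed M1 bytes yields the corresponding M2 bytes: M2 = (C1 ⊕ C2) ⊕ M1.
byte 0: 130 xor 110 = 236
byte 1: 189 xor 111 = 210
byte 2: 156 xor 114 = 238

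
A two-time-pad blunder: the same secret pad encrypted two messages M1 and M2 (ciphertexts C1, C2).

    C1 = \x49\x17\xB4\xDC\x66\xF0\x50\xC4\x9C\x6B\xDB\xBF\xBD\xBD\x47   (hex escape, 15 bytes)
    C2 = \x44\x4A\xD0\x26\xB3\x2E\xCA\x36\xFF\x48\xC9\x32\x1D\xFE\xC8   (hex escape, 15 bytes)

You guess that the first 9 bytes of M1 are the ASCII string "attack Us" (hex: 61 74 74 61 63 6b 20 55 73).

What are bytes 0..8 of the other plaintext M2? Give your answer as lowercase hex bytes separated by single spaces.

First, C1 ⊕ C2 = (M1 ⊕ K) ⊕ (M2 ⊕ K) = M1 ⊕ M2, so the key drops out. Then M2 = (M1 ⊕ M2) ⊕ M1 over the first 9 bytes.
byte 0: (49 xor 44) xor 61 = 0d xor 61 = 6c
byte 1: (17 xor 4a) xor 74 = 5d xor 74 = 29
byte 2: (b4 xor d0) xor 74 = 64 xor 74 = 10
byte 3: (dc xor 26) xor 61 = fa xor 61 = 9b
byte 4: (66 xor b3) xor 63 = d5 xor 63 = b6
byte 5: (f0 xor 2e) xor 6b = de xor 6b = b5
byte 6: (50 xor ca) xor 20 = 9a xor 20 = ba
byte 7: (c4 xor 36) xor 55 = f2 xor 55 = a7
byte 8: (9c xor ff) xor 73 = 63 xor 73 = 10

6c 29 10 9b b6 b5 ba a7 10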